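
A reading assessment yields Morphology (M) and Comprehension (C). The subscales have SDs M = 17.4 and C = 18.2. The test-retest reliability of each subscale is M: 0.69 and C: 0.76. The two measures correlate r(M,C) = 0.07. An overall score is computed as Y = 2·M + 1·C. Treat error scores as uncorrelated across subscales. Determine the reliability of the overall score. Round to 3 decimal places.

0.721

Var(Y) = 2²·17.4² + 18.2² + 2·[2·17.4·18.2·0.07] = 1542.28 + 88.6704 = 1630.95.
With uncorrelated errors the cross-covariances are all true-score covariance, so they carry over unchanged; only the diagonal terms shrink to ρᵢσᵢ².
True-score variance = [2²·17.4²·0.69 + 18.2²·0.76] + 88.6704 = 1087.36 + 88.6704 = 1176.03.
Reliability = 1176.03 / 1630.95 = 0.721.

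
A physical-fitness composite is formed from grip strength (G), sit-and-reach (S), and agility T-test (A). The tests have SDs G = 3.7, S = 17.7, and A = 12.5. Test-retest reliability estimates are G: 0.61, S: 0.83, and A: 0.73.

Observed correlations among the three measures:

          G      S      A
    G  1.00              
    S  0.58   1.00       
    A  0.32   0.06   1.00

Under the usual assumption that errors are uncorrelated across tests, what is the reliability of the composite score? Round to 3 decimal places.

0.836

Var(G+S+A) = 3.7² + 17.7² + 12.5² + 2·[3.7·17.7·0.58 + 3.7·12.5·0.32 + 17.7·12.5·0.06] = 483.23 + 132.118 = 615.348.
Under uncorrelated errors the observed covariances equal the true-score covariances, so only the own-variance terms attenuate.
True-score variance = [3.7²·0.61 + 17.7²·0.83 + 12.5²·0.73] + 132.118 = 382.444 + 132.118 = 514.562.
Reliability = 514.562 / 615.348 = 0.836.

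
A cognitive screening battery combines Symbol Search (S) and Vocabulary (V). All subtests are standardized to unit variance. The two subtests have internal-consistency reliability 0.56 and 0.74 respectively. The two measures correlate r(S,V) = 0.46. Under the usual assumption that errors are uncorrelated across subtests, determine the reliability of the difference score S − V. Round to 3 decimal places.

0.352

Var(S−V) = 1 + 1 − 2·0.46 = 2 − 0.92 = 1.08.
Because errors are independent across components, Cov(Tᵢ,Tⱼ) = Cov(Xᵢ,Xⱼ); the off-diagonal part of the true-score variance is the same as above.
True-score variance = [0.56 + 0.74] − 0.92 = 1.3 − 0.92 = 0.38.
Reliability = 0.38 / 1.08 = 0.352.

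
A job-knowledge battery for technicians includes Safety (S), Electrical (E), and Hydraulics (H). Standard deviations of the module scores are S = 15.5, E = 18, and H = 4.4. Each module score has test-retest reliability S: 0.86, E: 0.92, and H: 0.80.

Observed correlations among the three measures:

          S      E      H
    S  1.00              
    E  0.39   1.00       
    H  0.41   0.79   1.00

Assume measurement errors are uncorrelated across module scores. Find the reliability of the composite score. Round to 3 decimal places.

Var(S+E+H) = 15.5² + 18² + 4.4² + 2·[15.5·18·0.39 + 15.5·4.4·0.41 + 18·4.4·0.79] = 583.61 + 398.68 = 982.29.
With uncorrelated errors the cross-covariances are all true-score covariance, so they carry over unchanged; only the diagonal terms shrink to ρᵢσᵢ².
True-score variance = [15.5²·0.86 + 18²·0.92 + 4.4²·0.80] + 398.68 = 520.183 + 398.68 = 918.863.
Reliability = 918.863 / 982.29 = 0.935.

0.935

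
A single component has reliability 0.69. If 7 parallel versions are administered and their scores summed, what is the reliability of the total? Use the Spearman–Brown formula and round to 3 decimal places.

0.940

ρ_k = kρ / (1 + (k−1)ρ) = 7·0.69 / (1 + 6·0.69) = 4.830 / 5.140 = 0.940.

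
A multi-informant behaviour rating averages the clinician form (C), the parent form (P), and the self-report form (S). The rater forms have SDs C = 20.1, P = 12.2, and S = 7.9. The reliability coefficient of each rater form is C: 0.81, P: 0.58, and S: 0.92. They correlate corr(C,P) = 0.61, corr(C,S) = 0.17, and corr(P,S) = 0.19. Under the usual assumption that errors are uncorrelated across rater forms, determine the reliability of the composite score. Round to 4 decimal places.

Var(C+P+S) = 20.1² + 12.2² + 7.9² + 2·[20.1·12.2·0.61 + 20.1·7.9·0.17 + 12.2·7.9·0.19] = 615.26 + 389.781 = 1005.04.
With uncorrelated errors the cross-covariances are all true-score covariance, so they carry over unchanged; only the diagonal terms shrink to ρᵢσᵢ².
True-score variance = [20.1²·0.81 + 12.2²·0.58 + 7.9²·0.92] + 389.781 = 470.993 + 389.781 = 860.774.
Reliability = 860.774 / 1005.04 = 0.8565.

0.8565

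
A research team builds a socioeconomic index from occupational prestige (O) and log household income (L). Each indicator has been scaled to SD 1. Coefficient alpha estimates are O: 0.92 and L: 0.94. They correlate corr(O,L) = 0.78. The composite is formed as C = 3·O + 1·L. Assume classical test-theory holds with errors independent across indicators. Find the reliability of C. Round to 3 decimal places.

Var(C) = 3² + 1 + 2·[3·0.78] = 10 + 4.68 = 14.68.
With uncorrelated errors the cross-covariances are all true-score covariance, so they carry over unchanged; only the diagonal terms shrink to ρᵢσᵢ².
True-score variance = [3²·0.92 + 0.94] + 4.68 = 9.22 + 4.68 = 13.9.
Reliability = 13.9 / 14.68 = 0.947.

0.947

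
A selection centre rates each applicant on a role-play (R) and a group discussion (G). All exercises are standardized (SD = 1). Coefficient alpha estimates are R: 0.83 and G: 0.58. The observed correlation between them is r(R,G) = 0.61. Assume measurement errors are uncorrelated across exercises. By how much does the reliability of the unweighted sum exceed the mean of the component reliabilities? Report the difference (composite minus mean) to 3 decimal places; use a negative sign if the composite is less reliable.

Var(sum) = 2 + 1.22 = 3.22; true-score variance = 1.41 + 1.22 = 2.63; composite reliability = 0.8168.
Mean component reliability = 0.7050.
Difference = 0.8168 − 0.7050 = 0.112.

0.112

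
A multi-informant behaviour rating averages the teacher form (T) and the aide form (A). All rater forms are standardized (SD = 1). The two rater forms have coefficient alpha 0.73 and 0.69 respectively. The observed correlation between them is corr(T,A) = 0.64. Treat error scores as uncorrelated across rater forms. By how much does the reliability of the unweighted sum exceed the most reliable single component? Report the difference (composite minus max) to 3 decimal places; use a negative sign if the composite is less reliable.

0.093

Var(sum) = 2 + 1.28 = 3.28; true-score variance = 1.42 + 1.28 = 2.7; composite reliability = 0.8232.
Max component reliability = 0.7300.
Difference = 0.8232 − 0.7300 = 0.093.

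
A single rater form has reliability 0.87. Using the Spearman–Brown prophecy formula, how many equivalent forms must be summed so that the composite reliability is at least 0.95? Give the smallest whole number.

k ≥ ρ*(1−ρ₁)/(ρ₁(1−ρ*)) = 0.95·0.13 / (0.87·0.05) = 2.839.
Smallest integer k = 3.

3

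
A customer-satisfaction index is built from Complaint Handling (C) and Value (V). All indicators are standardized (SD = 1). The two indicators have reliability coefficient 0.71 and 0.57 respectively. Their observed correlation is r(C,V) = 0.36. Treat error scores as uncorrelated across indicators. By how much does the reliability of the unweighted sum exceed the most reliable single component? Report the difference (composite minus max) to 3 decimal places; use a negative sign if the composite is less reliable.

Var(sum) = 2 + 0.72 = 2.72; true-score variance = 1.28 + 0.72 = 2; composite reliability = 0.7353.
Max component reliability = 0.7100.
Difference = 0.7353 − 0.7100 = 0.025.

0.025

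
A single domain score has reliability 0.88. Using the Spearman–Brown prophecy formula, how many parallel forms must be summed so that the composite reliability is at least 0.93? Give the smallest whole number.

2

k ≥ ρ*(1−ρ₁)/(ρ₁(1−ρ*)) = 0.93·0.12 / (0.88·0.07) = 1.812.
Smallest integer k = 2.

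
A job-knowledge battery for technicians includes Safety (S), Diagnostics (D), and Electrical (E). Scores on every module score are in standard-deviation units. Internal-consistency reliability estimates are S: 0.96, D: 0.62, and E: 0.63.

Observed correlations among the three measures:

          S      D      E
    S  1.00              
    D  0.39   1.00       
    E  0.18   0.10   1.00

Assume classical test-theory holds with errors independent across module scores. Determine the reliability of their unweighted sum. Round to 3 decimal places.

Var(S+D+E) = 3 + 2·[0.39 + 0.18 + 0.10] = 3 + 1.34 = 4.34.
Under uncorrelated errors the observed covariances equal the true-score covariances, so only the own-variance terms attenuate.
True-score variance = [0.96 + 0.62 + 0.63] + 1.34 = 2.21 + 1.34 = 3.55.
Reliability = 3.55 / 4.34 = 0.818.

0.818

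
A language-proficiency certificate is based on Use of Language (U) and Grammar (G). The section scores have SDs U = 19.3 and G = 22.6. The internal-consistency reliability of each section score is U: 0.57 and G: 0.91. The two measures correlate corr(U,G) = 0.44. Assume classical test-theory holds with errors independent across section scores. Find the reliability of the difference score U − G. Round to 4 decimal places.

Var(U−G) = 19.3² + 22.6² − 2·19.3·22.6·0.44 = 883.25 − 383.838 = 499.412.
Because errors are independent across components, Cov(Tᵢ,Tⱼ) = Cov(Xᵢ,Xⱼ); the off-diagonal part of the true-score variance is the same as above.
True-score variance = [19.3²·0.57 + 22.6²·0.91] − 383.838 = 677.111 − 383.838 = 293.273.
Reliability = 293.273 / 499.412 = 0.5872.

0.5872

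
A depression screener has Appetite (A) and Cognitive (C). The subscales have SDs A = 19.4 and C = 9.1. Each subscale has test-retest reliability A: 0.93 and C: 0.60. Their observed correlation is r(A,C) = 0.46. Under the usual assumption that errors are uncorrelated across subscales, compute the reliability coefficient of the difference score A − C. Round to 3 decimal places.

0.800

Var(A−C) = 19.4² + 9.1² − 2·19.4·9.1·0.46 = 459.17 − 162.417 = 296.753.
With uncorrelated errors the cross-covariances are all true-score covariance, so they carry over unchanged; only the diagonal terms shrink to ρᵢσᵢ².
True-score variance = [19.4²·0.93 + 9.1²·0.60] − 162.417 = 399.701 − 162.417 = 237.284.
Reliability = 237.284 / 296.753 = 0.800.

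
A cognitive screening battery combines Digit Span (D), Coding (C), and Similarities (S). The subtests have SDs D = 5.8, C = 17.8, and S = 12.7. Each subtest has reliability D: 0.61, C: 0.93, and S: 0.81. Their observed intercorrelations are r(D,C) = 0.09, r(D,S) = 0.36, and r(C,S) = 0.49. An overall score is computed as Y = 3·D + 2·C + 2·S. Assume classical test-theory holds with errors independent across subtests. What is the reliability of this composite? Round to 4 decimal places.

0.9067

Var(Y) = 3²·5.8² + 2²·17.8² + 2²·12.7² + 2·[6·5.8·17.8·0.09 + 6·5.8·12.7·0.36 + 4·17.8·12.7·0.49] = 2215.28 + 1315.87 = 3531.15.
Because errors are independent across components, Cov(Tᵢ,Tⱼ) = Cov(Xᵢ,Xⱼ); the off-diagonal part of the true-score variance is the same as above.
True-score variance = [3²·5.8²·0.61 + 2²·17.8²·0.93 + 2²·12.7²·0.81] + 1315.87 = 1885.91 + 1315.87 = 3201.77.
Reliability = 3201.77 / 3531.15 = 0.9067.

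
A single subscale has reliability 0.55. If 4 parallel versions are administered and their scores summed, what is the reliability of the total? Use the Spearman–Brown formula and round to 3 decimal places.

ρ_k = kρ / (1 + (k−1)ρ) = 4·0.55 / (1 + 3·0.55) = 2.200 / 2.650 = 0.830.

0.830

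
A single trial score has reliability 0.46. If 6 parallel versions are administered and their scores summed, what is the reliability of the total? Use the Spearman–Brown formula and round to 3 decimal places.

ρ_k = kρ / (1 + (k−1)ρ) = 6·0.46 / (1 + 5·0.46) = 2.760 / 3.300 = 0.836.

0.836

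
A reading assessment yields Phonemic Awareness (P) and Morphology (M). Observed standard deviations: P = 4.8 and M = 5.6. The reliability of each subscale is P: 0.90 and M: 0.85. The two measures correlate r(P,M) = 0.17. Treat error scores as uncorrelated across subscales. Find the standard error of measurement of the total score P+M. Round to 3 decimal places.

Var(total) = 54.4 + 9.1392 = 63.5392.
True-score variance = 47.392 + 9.1392 = 56.5312, so reliability = 0.8897.
Error variance = 63.5392 − 56.5312 = 7.008; SEM = √7.008 = 2.647.

2.647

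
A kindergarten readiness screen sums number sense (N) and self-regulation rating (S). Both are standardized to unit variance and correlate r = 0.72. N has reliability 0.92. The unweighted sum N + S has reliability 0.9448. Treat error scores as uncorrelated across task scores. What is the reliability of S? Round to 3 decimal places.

0.890

Var(N+S) = 2 + 2·0.72 = 3.440.
True-score variance = ρ_N + ρ_S + 2·0.72, so 0.9448 = (0.92 + ρ_S + 1.44) / 3.440.
ρ_S = 0.9448·3.440 − 0.92 − 1.44 = 0.890.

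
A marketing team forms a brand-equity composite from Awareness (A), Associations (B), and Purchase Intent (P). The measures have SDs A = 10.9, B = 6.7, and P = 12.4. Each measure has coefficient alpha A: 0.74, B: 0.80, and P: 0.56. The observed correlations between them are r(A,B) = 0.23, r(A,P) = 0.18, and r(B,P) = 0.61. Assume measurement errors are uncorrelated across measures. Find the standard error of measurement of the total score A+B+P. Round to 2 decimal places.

10.37

Var(total) = 317.46 + 183.609 = 501.069.
True-score variance = 209.937 + 183.609 = 393.546, so reliability = 0.7854.
Error variance = 501.069 − 393.546 = 107.523; SEM = √107.523 = 10.37.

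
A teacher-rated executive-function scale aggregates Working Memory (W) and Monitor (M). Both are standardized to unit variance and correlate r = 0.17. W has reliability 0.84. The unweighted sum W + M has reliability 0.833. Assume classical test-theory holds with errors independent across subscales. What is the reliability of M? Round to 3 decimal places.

Var(W+M) = 2 + 2·0.17 = 2.340.
True-score variance = ρ_W + ρ_M + 2·0.17, so 0.833 = (0.84 + ρ_M + 0.34) / 2.340.
ρ_M = 0.833·2.340 − 0.84 − 0.34 = 0.769.

0.769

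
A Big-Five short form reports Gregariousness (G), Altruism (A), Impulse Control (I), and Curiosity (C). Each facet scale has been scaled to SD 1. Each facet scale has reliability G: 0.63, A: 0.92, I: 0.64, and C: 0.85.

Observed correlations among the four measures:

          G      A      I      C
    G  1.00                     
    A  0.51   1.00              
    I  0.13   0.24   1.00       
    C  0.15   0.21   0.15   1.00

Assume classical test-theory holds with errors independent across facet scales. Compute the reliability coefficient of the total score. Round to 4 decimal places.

0.8584

Var(G+A+I+C) = 4 + 2·[0.51 + 0.13 + 0.15 + 0.24 + 0.21 + 0.15] = 4 + 2.78 = 6.78.
Under uncorrelated errors the observed covariances equal the true-score covariances, so only the own-variance terms attenuate.
True-score variance = [0.63 + 0.92 + 0.64 + 0.85] + 2.78 = 3.04 + 2.78 = 5.82.
Reliability = 5.82 / 6.78 = 0.8584.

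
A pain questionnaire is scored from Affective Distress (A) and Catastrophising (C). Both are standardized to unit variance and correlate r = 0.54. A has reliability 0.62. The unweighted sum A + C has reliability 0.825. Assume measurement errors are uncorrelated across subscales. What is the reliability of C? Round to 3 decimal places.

Var(A+C) = 2 + 2·0.54 = 3.080.
True-score variance = ρ_A + ρ_C + 2·0.54, so 0.825 = (0.62 + ρ_C + 1.08) / 3.080.
ρ_C = 0.825·3.080 − 0.62 − 1.08 = 0.841.

0.841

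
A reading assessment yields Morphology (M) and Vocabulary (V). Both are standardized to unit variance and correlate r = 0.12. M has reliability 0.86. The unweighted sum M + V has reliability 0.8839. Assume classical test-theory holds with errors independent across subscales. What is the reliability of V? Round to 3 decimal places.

Var(M+V) = 2 + 2·0.12 = 2.240.
True-score variance = ρ_M + ρ_V + 2·0.12, so 0.8839 = (0.86 + ρ_V + 0.24) / 2.240.
ρ_V = 0.8839·2.240 − 0.86 − 0.24 = 0.880.

0.880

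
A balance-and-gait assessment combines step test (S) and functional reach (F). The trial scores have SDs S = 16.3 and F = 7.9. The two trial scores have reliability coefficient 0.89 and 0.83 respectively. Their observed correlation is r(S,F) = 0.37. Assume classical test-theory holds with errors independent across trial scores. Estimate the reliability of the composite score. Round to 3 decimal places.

0.906

Var(S+F) = 16.3² + 7.9² + 2·[16.3·7.9·0.37] = 328.1 + 95.2898 = 423.39.
Because errors are independent across components, Cov(Tᵢ,Tⱼ) = Cov(Xᵢ,Xⱼ); the off-diagonal part of the true-score variance is the same as above.
True-score variance = [16.3²·0.89 + 7.9²·0.83] + 95.2898 = 288.264 + 95.2898 = 383.554.
Reliability = 383.554 / 423.39 = 0.906.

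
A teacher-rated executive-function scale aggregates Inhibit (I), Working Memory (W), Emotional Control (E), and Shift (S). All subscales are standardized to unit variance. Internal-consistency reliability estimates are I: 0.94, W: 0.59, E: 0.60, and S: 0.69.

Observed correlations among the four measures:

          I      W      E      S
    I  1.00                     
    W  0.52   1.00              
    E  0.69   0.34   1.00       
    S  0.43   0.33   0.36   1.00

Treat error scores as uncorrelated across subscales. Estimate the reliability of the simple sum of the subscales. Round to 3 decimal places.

0.874

Var(I+W+E+S) = 4 + 2·[0.52 + 0.69 + 0.43 + 0.34 + 0.33 + 0.36] = 4 + 5.34 = 9.34.
With uncorrelated errors the cross-covariances are all true-score covariance, so they carry over unchanged; only the diagonal terms shrink to ρᵢσᵢ².
True-score variance = [0.94 + 0.59 + 0.60 + 0.69] + 5.34 = 2.82 + 5.34 = 8.16.
Reliability = 8.16 / 9.34 = 0.874.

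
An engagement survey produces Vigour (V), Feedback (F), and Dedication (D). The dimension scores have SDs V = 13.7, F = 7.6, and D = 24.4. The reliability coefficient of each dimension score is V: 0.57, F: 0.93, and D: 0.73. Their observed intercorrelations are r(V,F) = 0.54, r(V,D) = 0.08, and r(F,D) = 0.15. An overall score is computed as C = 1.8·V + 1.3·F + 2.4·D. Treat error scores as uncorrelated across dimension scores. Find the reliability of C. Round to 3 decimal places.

0.751

Var(C) = 1.8²·13.7² + 1.3²·7.6² + 2.4²·24.4² + 2·[2.34·13.7·7.6·0.54 + 4.32·13.7·24.4·0.08 + 3.12·7.6·24.4·0.15] = 4135 + 667.758 = 4802.76.
Under uncorrelated errors the observed covariances equal the true-score covariances, so only the own-variance terms attenuate.
True-score variance = [1.8²·13.7²·0.57 + 1.3²·7.6²·0.93 + 2.4²·24.4²·0.73] + 667.758 = 2940.78 + 667.758 = 3608.54.
Reliability = 3608.54 / 4802.76 = 0.751.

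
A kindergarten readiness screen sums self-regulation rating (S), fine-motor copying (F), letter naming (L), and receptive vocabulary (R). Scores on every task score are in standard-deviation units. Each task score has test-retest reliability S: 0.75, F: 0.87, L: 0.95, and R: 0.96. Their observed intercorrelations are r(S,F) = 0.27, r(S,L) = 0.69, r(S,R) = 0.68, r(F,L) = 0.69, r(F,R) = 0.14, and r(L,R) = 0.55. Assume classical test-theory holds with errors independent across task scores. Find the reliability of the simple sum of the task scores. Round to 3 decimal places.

0.953

Var(S+F+L+R) = 4 + 2·[0.27 + 0.69 + 0.68 + 0.69 + 0.14 + 0.55] = 4 + 6.04 = 10.04.
With uncorrelated errors the cross-covariances are all true-score covariance, so they carry over unchanged; only the diagonal terms shrink to ρᵢσᵢ².
True-score variance = [0.75 + 0.87 + 0.95 + 0.96] + 6.04 = 3.53 + 6.04 = 9.57.
Reliability = 9.57 / 10.04 = 0.953.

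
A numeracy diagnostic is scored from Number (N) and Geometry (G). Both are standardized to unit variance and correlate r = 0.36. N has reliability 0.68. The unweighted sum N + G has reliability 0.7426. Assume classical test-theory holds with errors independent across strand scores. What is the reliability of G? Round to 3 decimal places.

Var(N+G) = 2 + 2·0.36 = 2.720.
True-score variance = ρ_N + ρ_G + 2·0.36, so 0.7426 = (0.68 + ρ_G + 0.72) / 2.720.
ρ_G = 0.7426·2.720 − 0.68 − 0.72 = 0.620.

0.620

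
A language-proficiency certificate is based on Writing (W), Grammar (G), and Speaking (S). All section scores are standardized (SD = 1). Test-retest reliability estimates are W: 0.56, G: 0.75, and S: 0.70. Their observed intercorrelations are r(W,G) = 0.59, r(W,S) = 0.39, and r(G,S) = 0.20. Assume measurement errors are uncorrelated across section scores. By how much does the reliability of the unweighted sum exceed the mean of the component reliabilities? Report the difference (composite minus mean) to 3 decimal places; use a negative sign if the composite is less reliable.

Var(sum) = 3 + 2.36 = 5.36; true-score variance = 2.01 + 2.36 = 4.37; composite reliability = 0.8153.
Mean component reliability = 0.6700.
Difference = 0.8153 − 0.6700 = 0.145.

0.145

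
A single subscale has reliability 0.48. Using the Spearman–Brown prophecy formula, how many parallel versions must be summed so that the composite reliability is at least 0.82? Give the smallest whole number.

k ≥ ρ*(1−ρ₁)/(ρ₁(1−ρ*)) = 0.82·0.52 / (0.48·0.18) = 4.935.
Smallest integer k = 5.

5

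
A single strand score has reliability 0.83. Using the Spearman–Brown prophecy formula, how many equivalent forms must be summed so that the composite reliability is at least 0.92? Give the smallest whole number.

3

k ≥ ρ*(1−ρ₁)/(ρ₁(1−ρ*)) = 0.92·0.17 / (0.83·0.08) = 2.355.
Smallest integer k = 3.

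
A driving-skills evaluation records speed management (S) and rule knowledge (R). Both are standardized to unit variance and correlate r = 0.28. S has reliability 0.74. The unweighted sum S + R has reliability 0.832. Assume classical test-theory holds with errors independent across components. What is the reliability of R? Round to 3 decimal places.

0.830

Var(S+R) = 2 + 2·0.28 = 2.560.
True-score variance = ρ_S + ρ_R + 2·0.28, so 0.832 = (0.74 + ρ_R + 0.56) / 2.560.
ρ_R = 0.832·2.560 − 0.74 − 0.56 = 0.830.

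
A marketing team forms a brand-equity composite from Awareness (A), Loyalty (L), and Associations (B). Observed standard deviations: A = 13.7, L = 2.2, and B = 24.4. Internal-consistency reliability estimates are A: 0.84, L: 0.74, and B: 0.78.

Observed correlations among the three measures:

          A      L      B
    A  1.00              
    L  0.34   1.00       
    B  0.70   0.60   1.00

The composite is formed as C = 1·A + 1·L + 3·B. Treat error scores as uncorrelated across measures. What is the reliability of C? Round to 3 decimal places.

Var(C) = 13.7² + 2.2² + 3²·24.4² + 2·[13.7·2.2·0.34 + 3·13.7·24.4·0.70 + 3·2.2·24.4·0.60] = 5550.77 + 1617.72 = 7168.49.
Because errors are independent across components, Cov(Tᵢ,Tⱼ) = Cov(Xᵢ,Xⱼ); the off-diagonal part of the true-score variance is the same as above.
True-score variance = [13.7²·0.84 + 2.2²·0.74 + 3²·24.4²·0.78] + 1617.72 = 4340.67 + 1617.72 = 5958.39.
Reliability = 5958.39 / 7168.49 = 0.831.

0.831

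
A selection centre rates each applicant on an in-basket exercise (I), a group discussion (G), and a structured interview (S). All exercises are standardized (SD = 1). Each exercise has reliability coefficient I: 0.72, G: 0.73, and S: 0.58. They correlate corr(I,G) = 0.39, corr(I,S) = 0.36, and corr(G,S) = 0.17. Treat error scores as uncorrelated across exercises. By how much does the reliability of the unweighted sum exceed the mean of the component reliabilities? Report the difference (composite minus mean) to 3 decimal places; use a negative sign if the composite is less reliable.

Var(sum) = 3 + 1.84 = 4.84; true-score variance = 2.03 + 1.84 = 3.87; composite reliability = 0.7996.
Mean component reliability = 0.6767.
Difference = 0.7996 − 0.6767 = 0.123.

0.123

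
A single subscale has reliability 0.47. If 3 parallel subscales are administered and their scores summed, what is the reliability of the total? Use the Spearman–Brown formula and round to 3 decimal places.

0.727

ρ_k = kρ / (1 + (k−1)ρ) = 3·0.47 / (1 + 2·0.47) = 1.410 / 1.940 = 0.727.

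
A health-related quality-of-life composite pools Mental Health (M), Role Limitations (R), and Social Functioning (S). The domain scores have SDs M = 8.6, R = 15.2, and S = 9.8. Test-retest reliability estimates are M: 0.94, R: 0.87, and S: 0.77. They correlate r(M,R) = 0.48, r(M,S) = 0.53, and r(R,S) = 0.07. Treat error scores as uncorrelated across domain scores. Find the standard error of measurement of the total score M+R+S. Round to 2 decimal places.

7.52

Var(total) = 401.04 + 235.682 = 636.722.
True-score variance = 344.478 + 235.682 = 580.16, so reliability = 0.9112.
Error variance = 636.722 − 580.16 = 56.562; SEM = √56.562 = 7.52.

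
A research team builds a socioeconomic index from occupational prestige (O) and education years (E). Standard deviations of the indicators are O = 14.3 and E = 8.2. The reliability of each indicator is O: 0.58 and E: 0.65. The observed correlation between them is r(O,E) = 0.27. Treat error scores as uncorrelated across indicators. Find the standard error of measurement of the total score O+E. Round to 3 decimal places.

10.460

Var(total) = 271.73 + 63.3204 = 335.05.
True-score variance = 162.31 + 63.3204 = 225.631, so reliability = 0.6734.
Error variance = 335.05 − 225.631 = 109.42; SEM = √109.42 = 10.460.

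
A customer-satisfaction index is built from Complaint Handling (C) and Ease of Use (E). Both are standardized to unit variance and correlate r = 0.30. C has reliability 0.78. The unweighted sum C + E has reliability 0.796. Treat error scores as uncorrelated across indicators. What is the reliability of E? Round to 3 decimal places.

0.690

Var(C+E) = 2 + 2·0.30 = 2.600.
True-score variance = ρ_C + ρ_E + 2·0.30, so 0.796 = (0.78 + ρ_E + 0.60) / 2.600.
ρ_E = 0.796·2.600 − 0.78 − 0.60 = 0.690.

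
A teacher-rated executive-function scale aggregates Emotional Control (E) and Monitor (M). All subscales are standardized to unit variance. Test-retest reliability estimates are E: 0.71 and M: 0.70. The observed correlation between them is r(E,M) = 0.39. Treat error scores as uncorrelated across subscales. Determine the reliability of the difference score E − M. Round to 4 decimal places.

0.5164

Var(E−M) = 1 + 1 − 2·0.39 = 2 − 0.78 = 1.22.
Because errors are independent across components, Cov(Tᵢ,Tⱼ) = Cov(Xᵢ,Xⱼ); the off-diagonal part of the true-score variance is the same as above.
True-score variance = [0.71 + 0.70] − 0.78 = 1.41 − 0.78 = 0.63.
Reliability = 0.63 / 1.22 = 0.5164.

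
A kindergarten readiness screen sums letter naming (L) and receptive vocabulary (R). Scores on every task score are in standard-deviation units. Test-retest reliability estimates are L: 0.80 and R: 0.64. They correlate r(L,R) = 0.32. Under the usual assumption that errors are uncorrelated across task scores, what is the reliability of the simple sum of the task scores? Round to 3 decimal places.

0.788

Var(L+R) = 2 + 2·[0.32] = 2 + 0.64 = 2.64.
With uncorrelated errors the cross-covariances are all true-score covariance, so they carry over unchanged; only the diagonal terms shrink to ρᵢσᵢ².
True-score variance = [0.80 + 0.64] + 0.64 = 1.44 + 0.64 = 2.08.
Reliability = 2.08 / 2.64 = 0.788.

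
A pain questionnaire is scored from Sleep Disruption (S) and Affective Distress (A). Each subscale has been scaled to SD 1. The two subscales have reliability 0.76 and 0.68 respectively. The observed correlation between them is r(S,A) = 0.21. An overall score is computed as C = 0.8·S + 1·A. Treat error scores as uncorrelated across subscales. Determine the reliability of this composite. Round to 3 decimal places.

0.760

Var(C) = 0.8² + 1 + 2·[0.8·0.21] = 1.64 + 0.336 = 1.976.
Under uncorrelated errors the observed covariances equal the true-score covariances, so only the own-variance terms attenuate.
True-score variance = [0.8²·0.76 + 0.68] + 0.336 = 1.1664 + 0.336 = 1.5024.
Reliability = 1.5024 / 1.976 = 0.760.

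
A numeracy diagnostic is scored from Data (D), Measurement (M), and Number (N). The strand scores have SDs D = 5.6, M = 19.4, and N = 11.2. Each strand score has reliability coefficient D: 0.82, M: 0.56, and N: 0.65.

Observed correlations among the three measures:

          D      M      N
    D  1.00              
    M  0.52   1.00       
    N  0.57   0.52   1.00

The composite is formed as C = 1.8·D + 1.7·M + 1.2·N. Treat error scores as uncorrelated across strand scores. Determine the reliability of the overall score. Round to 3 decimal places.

Var(C) = 1.8²·5.6² + 1.7²·19.4² + 1.2²·11.2² + 2·[3.06·5.6·19.4·0.52 + 2.16·5.6·11.2·0.57 + 2.04·19.4·11.2·0.52] = 1369.92 + 961.159 = 2331.08.
Because errors are independent across components, Cov(Tᵢ,Tⱼ) = Cov(Xᵢ,Xⱼ); the off-diagonal part of the true-score variance is the same as above.
True-score variance = [1.8²·5.6²·0.82 + 1.7²·19.4²·0.56 + 1.2²·11.2²·0.65] + 961.159 = 809.83 + 961.159 = 1770.99.
Reliability = 1770.99 / 2331.08 = 0.760.

0.760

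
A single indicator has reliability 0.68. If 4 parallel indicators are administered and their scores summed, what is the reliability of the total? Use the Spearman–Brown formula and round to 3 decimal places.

0.895

ρ_k = kρ / (1 + (k−1)ρ) = 4·0.68 / (1 + 3·0.68) = 2.720 / 3.040 = 0.895.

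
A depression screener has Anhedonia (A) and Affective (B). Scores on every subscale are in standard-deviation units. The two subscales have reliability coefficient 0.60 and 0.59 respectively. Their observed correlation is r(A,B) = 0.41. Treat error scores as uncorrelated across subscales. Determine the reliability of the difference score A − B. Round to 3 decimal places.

0.314

Var(A−B) = 1 + 1 − 2·0.41 = 2 − 0.82 = 1.18.
Under uncorrelated errors the observed covariances equal the true-score covariances, so only the own-variance terms attenuate.
True-score variance = [0.60 + 0.59] − 0.82 = 1.19 − 0.82 = 0.37.
Reliability = 0.37 / 1.18 = 0.314.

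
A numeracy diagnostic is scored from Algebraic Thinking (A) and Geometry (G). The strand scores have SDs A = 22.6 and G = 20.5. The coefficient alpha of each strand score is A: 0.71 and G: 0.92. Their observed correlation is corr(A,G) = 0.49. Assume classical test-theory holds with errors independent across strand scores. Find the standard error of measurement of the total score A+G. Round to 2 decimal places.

Var(total) = 931.01 + 454.034 = 1385.04.
True-score variance = 749.27 + 454.034 = 1203.3, so reliability = 0.8688.
Error variance = 1385.04 − 1203.3 = 181.74; SEM = √181.74 = 13.48.

13.48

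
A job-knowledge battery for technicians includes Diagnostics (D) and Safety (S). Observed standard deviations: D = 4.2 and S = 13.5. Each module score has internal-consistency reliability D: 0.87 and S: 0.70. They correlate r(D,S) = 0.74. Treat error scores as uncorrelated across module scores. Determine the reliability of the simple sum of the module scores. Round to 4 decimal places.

0.7993

Var(D+S) = 4.2² + 13.5² + 2·[4.2·13.5·0.74] = 199.89 + 83.916 = 283.806.
Because errors are independent across components, Cov(Tᵢ,Tⱼ) = Cov(Xᵢ,Xⱼ); the off-diagonal part of the true-score variance is the same as above.
True-score variance = [4.2²·0.87 + 13.5²·0.70] + 83.916 = 142.922 + 83.916 = 226.838.
Reliability = 226.838 / 283.806 = 0.7993.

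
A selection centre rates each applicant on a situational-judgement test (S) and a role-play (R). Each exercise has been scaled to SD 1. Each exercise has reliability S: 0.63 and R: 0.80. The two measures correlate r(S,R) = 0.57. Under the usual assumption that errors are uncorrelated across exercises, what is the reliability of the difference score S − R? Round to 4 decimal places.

0.3372

Var(S−R) = 1 + 1 − 2·0.57 = 2 − 1.14 = 0.86.
Because errors are independent across components, Cov(Tᵢ,Tⱼ) = Cov(Xᵢ,Xⱼ); the off-diagonal part of the true-score variance is the same as above.
True-score variance = [0.63 + 0.80] − 1.14 = 1.43 − 1.14 = 0.29.
Reliability = 0.29 / 0.86 = 0.3372.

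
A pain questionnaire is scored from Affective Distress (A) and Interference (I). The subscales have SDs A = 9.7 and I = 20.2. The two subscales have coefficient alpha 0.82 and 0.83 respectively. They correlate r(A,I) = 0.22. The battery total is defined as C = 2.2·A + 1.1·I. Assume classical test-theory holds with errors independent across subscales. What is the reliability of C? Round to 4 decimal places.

Var(C) = 2.2²·9.7² + 1.1²·20.2² + 2·[2.42·9.7·20.2·0.22] = 949.124 + 208.637 = 1157.76.
Because errors are independent across components, Cov(Tᵢ,Tⱼ) = Cov(Xᵢ,Xⱼ); the off-diagonal part of the true-score variance is the same as above.
True-score variance = [2.2²·9.7²·0.82 + 1.1²·20.2²·0.83] + 208.637 = 783.219 + 208.637 = 991.856.
Reliability = 991.856 / 1157.76 = 0.8567.

0.8567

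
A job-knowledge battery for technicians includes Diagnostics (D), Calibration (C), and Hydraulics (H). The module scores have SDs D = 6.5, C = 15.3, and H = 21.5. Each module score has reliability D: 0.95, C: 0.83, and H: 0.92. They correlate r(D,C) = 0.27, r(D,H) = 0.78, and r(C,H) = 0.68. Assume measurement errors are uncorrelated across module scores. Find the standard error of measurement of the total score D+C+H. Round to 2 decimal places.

Var(total) = 738.59 + 719.085 = 1457.68.
True-score variance = 659.702 + 719.085 = 1378.79, so reliability = 0.9459.
Error variance = 1457.68 − 1378.79 = 78.8878; SEM = √78.8878 = 8.88.

8.88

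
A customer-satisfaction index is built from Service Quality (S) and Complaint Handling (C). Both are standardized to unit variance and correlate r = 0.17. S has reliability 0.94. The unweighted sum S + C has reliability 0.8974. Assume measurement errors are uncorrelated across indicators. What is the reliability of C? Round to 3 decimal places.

0.820

Var(S+C) = 2 + 2·0.17 = 2.340.
True-score variance = ρ_S + ρ_C + 2·0.17, so 0.8974 = (0.94 + ρ_C + 0.34) / 2.340.
ρ_C = 0.8974·2.340 − 0.94 − 0.34 = 0.820.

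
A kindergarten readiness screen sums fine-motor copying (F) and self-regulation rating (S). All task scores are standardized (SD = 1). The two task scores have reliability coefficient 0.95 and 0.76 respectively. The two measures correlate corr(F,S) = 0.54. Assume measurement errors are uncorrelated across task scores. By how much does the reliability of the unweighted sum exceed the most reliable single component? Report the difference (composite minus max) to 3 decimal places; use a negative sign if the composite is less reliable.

Var(sum) = 2 + 1.08 = 3.08; true-score variance = 1.71 + 1.08 = 2.79; composite reliability = 0.9058.
Max component reliability = 0.9500.
Difference = 0.9058 − 0.9500 = -0.044.

-0.044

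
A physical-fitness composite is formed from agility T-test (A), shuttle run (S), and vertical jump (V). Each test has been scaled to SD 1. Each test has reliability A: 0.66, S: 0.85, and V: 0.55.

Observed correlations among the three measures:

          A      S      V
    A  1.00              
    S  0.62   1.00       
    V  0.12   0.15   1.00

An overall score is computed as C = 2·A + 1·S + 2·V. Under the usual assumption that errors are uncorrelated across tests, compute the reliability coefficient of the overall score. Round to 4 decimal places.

0.7462

Var(C) = 2² + 1 + 2² + 2·[2·0.62 + 4·0.12 + 2·0.15] = 9 + 4.04 = 13.04.
With uncorrelated errors the cross-covariances are all true-score covariance, so they carry over unchanged; only the diagonal terms shrink to ρᵢσᵢ².
True-score variance = [2²·0.66 + 0.85 + 2²·0.55] + 4.04 = 5.69 + 4.04 = 9.73.
Reliability = 9.73 / 13.04 = 0.7462.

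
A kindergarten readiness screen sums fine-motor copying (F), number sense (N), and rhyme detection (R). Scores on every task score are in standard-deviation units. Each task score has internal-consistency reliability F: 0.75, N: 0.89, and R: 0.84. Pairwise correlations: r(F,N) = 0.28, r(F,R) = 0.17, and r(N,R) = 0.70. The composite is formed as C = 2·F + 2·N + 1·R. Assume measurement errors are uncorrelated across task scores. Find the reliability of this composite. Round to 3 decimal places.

0.891

Var(C) = 2² + 2² + 1 + 2·[4·0.28 + 2·0.17 + 2·0.70] = 9 + 5.72 = 14.72.
With uncorrelated errors the cross-covariances are all true-score covariance, so they carry over unchanged; only the diagonal terms shrink to ρᵢσᵢ².
True-score variance = [2²·0.75 + 2²·0.89 + 0.84] + 5.72 = 7.4 + 5.72 = 13.12.
Reliability = 13.12 / 14.72 = 0.891.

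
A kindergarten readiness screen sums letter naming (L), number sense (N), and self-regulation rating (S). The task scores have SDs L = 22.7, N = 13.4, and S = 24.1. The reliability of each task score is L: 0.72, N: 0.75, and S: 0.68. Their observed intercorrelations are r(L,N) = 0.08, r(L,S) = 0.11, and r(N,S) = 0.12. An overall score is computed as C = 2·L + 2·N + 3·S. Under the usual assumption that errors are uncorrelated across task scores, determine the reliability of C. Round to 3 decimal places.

0.741

Var(C) = 2²·22.7² + 2²·13.4² + 3²·24.1² + 2·[4·22.7·13.4·0.08 + 6·22.7·24.1·0.11 + 6·13.4·24.1·0.12] = 8006.69 + 1381.84 = 9388.53.
Under uncorrelated errors the observed covariances equal the true-score covariances, so only the own-variance terms attenuate.
True-score variance = [2²·22.7²·0.72 + 2²·13.4²·0.75 + 3²·24.1²·0.68] + 1381.84 = 5577.27 + 1381.84 = 6959.11.
Reliability = 6959.11 / 9388.53 = 0.741.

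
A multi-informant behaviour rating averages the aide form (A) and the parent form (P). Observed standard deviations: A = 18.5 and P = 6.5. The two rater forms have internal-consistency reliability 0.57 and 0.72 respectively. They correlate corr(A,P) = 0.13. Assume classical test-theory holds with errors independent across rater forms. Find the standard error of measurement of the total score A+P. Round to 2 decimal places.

12.61

Var(total) = 384.5 + 31.265 = 415.765.
True-score variance = 225.502 + 31.265 = 256.767, so reliability = 0.6176.
Error variance = 415.765 − 256.767 = 158.998; SEM = √158.998 = 12.61.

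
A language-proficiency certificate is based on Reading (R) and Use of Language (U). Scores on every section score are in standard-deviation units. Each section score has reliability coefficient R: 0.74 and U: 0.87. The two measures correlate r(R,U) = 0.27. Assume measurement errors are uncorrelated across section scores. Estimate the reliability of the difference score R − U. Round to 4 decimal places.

0.7329

Var(R−U) = 1 + 1 − 2·0.27 = 2 − 0.54 = 1.46.
Under uncorrelated errors the observed covariances equal the true-score covariances, so only the own-variance terms attenuate.
True-score variance = [0.74 + 0.87] − 0.54 = 1.61 − 0.54 = 1.07.
Reliability = 1.07 / 1.46 = 0.7329.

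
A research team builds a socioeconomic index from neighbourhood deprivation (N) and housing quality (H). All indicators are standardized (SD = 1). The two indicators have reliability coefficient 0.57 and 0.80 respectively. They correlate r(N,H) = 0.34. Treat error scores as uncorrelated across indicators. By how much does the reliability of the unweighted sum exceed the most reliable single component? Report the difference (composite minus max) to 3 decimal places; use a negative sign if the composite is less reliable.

-0.035

Var(sum) = 2 + 0.68 = 2.68; true-score variance = 1.37 + 0.68 = 2.05; composite reliability = 0.7649.
Max component reliability = 0.8000.
Difference = 0.7649 − 0.8000 = -0.035.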